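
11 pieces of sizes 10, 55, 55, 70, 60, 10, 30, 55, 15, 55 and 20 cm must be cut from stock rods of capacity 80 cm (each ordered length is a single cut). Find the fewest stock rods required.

Total = 70 + 60 + 55 + 55 + 55 + 55 + 30 + 20 + 15 + 10 + 10 = 435 cm.
Lower bound: ⌈435/80⌉ = 6 stock rods.
A packing using 7 stock rods:
  stock rod 1: 70 + 10 = 80
  stock rod 2: 60 + 20 = 80
  stock rod 3: 55 + 15 + 10 = 80
  stock rod 4: 55 = 55
  stock rod 5: 55 = 55
  stock rod 6: 55 = 55
  stock rod 7: 30 = 30
No arrangement into 6 stock rods stays within capacity, so 7 is optimal.

7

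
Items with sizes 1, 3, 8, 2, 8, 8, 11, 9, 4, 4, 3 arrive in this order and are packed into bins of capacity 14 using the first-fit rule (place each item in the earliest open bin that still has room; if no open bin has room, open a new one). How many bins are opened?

5

  1 → bin 1 (new)  [load 1/14]
  3 → bin 1  [load 4/14]
  8 → bin 1  [load 12/14]
  2 → bin 1  [load 14/14]
  8 → bin 2 (new)  [load 8/14]
  8 → bin 3 (new)  [load 8/14]
  11 → bin 4 (new)  [load 11/14]
  9 → bin 5 (new)  [load 9/14]
  4 → bin 2  [load 12/14]
  4 → bin 3  [load 12/14]
  3 → bin 4  [load 14/14]
5 bins opened.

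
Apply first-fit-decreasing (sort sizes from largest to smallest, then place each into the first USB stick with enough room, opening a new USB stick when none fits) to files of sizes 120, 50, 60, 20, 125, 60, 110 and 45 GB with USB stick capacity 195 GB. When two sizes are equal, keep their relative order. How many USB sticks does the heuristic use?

Sorted descending: 125, 120, 110, 60, 60, 50, 45, 20.
  125 → USB stick 1 (new)  [load 125/195]
  120 → USB stick 2 (new)  [load 120/195]
  110 → USB stick 3 (new)  [load 110/195]
  60 → USB stick 1  [load 185/195]
  60 → USB stick 2  [load 180/195]
  50 → USB stick 3  [load 160/195]
  45 → USB stick 4 (new)  [load 45/195]
  20 → USB stick 3  [load 180/195]
4 USB sticks opened.

4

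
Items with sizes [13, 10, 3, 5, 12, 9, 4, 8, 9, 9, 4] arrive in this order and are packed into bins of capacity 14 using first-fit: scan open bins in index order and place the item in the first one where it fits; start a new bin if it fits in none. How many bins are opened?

  13 → bin 1 (new)  [load 13/14]
  10 → bin 2 (new)  [load 10/14]
  3 → bin 2  [load 13/14]
  5 → bin 3 (new)  [load 5/14]
  12 → bin 4 (new)  [load 12/14]
  9 → bin 3  [load 14/14]
  4 → bin 5 (new)  [load 4/14]
  8 → bin 5  [load 12/14]
  9 → bin 6 (new)  [load 9/14]
  9 → bin 7 (new)  [load 9/14]
  4 → bin 6  [load 13/14]
7 bins opened.

7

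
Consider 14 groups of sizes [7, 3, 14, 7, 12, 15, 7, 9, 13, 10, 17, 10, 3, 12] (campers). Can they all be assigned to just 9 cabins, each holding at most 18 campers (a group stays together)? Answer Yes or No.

A valid assignment using 9 cabins:
  cabin 1: 17 = 17
  cabin 2: 15 + 3 = 18
  cabin 3: 14 + 3 = 17
  cabin 4: 13 = 13
  cabin 5: 12 = 12
  cabin 6: 12 = 12
  cabin 7: 10 + 7 = 17
  cabin 8: 10 + 7 = 17
  cabin 9: 9 + 7 = 16
Every load is within 18 campers, so 9 cabins suffice.

Yes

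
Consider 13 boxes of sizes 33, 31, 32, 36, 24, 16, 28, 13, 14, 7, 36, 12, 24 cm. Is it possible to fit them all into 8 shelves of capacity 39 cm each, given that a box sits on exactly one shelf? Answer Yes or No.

Total = 306 cm; ⌈306/39⌉ = 8.
The bound of 8 does not rule out 8, but exhaustive search shows no assignment into 8 shelves of capacity 39 cm exists — the minimum is 9.

No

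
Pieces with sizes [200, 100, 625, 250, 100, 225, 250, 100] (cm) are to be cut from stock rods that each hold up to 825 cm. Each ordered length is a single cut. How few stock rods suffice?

Total = 625 + 250 + 250 + 225 + 200 + 100 + 100 + 100 = 1850 cm.
Lower bound: ⌈1850/825⌉ = 3 stock rods.
A packing using 3 stock rods:
  stock rod 1: 625 + 200 = 825
  stock rod 2: 250 + 250 + 225 + 100 = 825
  stock rod 3: 100 + 100 = 200
This matches the lower bound, so 3 is optimal.

3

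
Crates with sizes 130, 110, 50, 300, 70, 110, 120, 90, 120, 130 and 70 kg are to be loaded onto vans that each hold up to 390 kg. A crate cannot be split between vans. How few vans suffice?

Total = 300 + 130 + 130 + 120 + 120 + 110 + 110 + 90 + 70 + 70 + 50 = 1300 kg.
Lower bound: ⌈1300/390⌉ = 4 vans.
A packing using 4 vans:
  van 1: 300 + 90 = 390
  van 2: 130 + 130 + 120 = 380
  van 3: 120 + 110 + 110 + 50 = 390
  van 4: 70 + 70 = 140
This matches the lower bound, so 4 is optimal.

4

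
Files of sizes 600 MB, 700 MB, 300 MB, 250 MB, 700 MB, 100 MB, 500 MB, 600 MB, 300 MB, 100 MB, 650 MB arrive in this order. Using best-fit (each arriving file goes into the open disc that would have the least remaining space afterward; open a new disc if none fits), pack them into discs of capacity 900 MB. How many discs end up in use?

6

  600 → disc 1 (new)  [load 600/900]
  700 → disc 2 (new)  [load 700/900]
  300 → disc 1  [load 900/900]
  250 → disc 3 (new)  [load 250/900]
  700 → disc 4 (new)  [load 700/900]
  100 → disc 2  [load 800/900]
  500 → disc 3  [load 750/900]
  600 → disc 5 (new)  [load 600/900]
  300 → disc 5  [load 900/900]
  100 → disc 2  [load 900/900]
  650 → disc 6 (new)  [load 650/900]
6 discs opened.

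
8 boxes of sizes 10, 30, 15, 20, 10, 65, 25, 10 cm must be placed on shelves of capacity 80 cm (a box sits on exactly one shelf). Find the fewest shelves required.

Total = 65 + 30 + 25 + 20 + 15 + 10 + 10 + 10 = 185 cm.
Lower bound: ⌈185/80⌉ = 3 shelves.
A packing using 3 shelves:
  shelf 1: 65 + 15 = 80
  shelf 2: 30 + 25 + 20 = 75
  shelf 3: 10 + 10 + 10 = 30
This matches the lower bound, so 3 is optimal.

3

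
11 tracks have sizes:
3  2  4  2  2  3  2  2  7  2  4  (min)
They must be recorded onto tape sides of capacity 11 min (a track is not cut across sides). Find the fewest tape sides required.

Total = 7 + 4 + 4 + 3 + 3 + 2 + 2 + 2 + 2 + 2 + 2 = 33 min.
Lower bound: ⌈33/11⌉ = 3 tape sides.
A packing using 3 tape sides:
  side 1: 7 + 4 = 11
  side 2: 4 + 3 + 2 + 2 = 11
  side 3: 3 + 2 + 2 + 2 + 2 = 11
This matches the lower bound, so 3 is optimal.

3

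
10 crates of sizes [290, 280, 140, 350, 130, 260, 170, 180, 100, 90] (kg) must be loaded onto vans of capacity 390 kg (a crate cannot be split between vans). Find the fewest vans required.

Total = 350 + 290 + 280 + 260 + 180 + 170 + 140 + 130 + 100 + 90 = 1990 kg.
Lower bound: ⌈1990/390⌉ = 6 vans.
A packing using 6 vans:
  van 1: 350 = 350
  van 2: 290 + 100 = 390
  van 3: 280 + 90 = 370
  van 4: 260 + 130 = 390
  van 5: 180 + 170 = 350
  van 6: 140 = 140
This matches the lower bound, so 6 is optimal.

6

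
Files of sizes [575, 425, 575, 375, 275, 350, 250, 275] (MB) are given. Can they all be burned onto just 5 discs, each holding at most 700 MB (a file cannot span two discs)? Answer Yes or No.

A valid assignment using 5 discs:
  disc 1: 575 = 575
  disc 2: 575 = 575
  disc 3: 425 + 275 = 700
  disc 4: 375 + 275 = 650
  disc 5: 350 + 250 = 600
Every load is within 700 MB, so 5 discs suffice.

Yes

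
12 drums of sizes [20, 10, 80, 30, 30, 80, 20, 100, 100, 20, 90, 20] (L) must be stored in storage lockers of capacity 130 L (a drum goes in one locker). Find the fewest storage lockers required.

5

Total = 100 + 100 + 90 + 80 + 80 + 30 + 30 + 20 + 20 + 20 + 20 + 10 = 600 L.
Lower bound: ⌈600/130⌉ = 5 storage lockers.
A packing using 5 storage lockers:
  locker 1: 100 + 30 = 130
  locker 2: 100 + 30 = 130
  locker 3: 90 + 20 + 20 = 130
  locker 4: 80 + 20 + 20 + 10 = 130
  locker 5: 80 = 80
This matches the lower bound, so 5 is optimal.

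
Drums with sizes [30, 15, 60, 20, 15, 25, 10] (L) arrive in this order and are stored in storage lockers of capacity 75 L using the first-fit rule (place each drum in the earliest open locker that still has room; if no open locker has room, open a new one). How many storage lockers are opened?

3

  30 → locker 1 (new)  [load 30/75]
  15 → locker 1  [load 45/75]
  60 → locker 2 (new)  [load 60/75]
  20 → locker 1  [load 65/75]
  15 → locker 2  [load 75/75]
  25 → locker 3 (new)  [load 25/75]
  10 → locker 1  [load 75/75]
3 storage lockers opened.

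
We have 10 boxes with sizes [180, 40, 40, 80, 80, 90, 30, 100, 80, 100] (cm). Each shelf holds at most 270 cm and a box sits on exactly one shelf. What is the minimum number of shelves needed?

4

Total = 180 + 100 + 100 + 90 + 80 + 80 + 80 + 40 + 40 + 30 = 820 cm.
Lower bound: ⌈820/270⌉ = 4 shelves.
A packing using 4 shelves:
  shelf 1: 180 + 90 = 270
  shelf 2: 100 + 100 + 40 + 30 = 270
  shelf 3: 80 + 80 + 80 = 240
  shelf 4: 40 = 40
This matches the lower bound, so 4 is optimal.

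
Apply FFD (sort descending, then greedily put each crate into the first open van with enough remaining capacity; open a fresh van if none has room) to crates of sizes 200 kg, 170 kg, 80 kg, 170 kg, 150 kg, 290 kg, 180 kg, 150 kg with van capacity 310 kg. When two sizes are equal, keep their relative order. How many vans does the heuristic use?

Sorted descending: 290, 200, 180, 170, 170, 150, 150, 80.
  290 → van 1 (new)  [load 290/310]
  200 → van 2 (new)  [load 200/310]
  180 → van 3 (new)  [load 180/310]
  170 → van 4 (new)  [load 170/310]
  170 → van 5 (new)  [load 170/310]
  150 → van 6 (new)  [load 150/310]
  150 → van 6  [load 300/310]
  80 → van 2  [load 280/310]
6 vans opened.

6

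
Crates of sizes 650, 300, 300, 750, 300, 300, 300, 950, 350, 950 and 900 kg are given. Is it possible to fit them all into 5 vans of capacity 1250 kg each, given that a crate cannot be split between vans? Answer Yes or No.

A valid assignment using 5 vans:
  van 1: 950 + 300 = 1250
  van 2: 950 + 300 = 1250
  van 3: 900 + 350 = 1250
  van 4: 750 + 300 = 1050
  van 5: 650 + 300 + 300 = 1250
Every load is within 1250 kg, so 5 vans suffice.

Yes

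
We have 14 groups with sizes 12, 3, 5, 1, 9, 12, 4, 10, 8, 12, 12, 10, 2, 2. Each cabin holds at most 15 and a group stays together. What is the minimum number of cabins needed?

8

Total = 12 + 12 + 12 + 12 + 10 + 10 + 9 + 8 + 5 + 4 + 3 + 2 + 2 + 1 = 102.
Lower bound: ⌈102/15⌉ = 7 cabins.
Also, 8 groups each exceed 15/2, and no two of those can share a cabin, so at least 8 cabins are needed.
A packing using 8 cabins:
  cabin 1: 12 + 3 = 15
  cabin 2: 12 + 2 + 1 = 15
  cabin 3: 12 + 2 = 14
  cabin 4: 12 = 12
  cabin 5: 10 + 5 = 15
  cabin 6: 10 + 4 = 14
  cabin 7: 9 = 9
  cabin 8: 8 = 8
This matches the lower bound, so 8 is optimal.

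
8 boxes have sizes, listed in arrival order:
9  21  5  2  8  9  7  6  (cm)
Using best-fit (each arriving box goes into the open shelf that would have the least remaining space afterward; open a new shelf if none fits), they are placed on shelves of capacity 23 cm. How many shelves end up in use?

  9 → shelf 1 (new)  [load 9/23]
  21 → shelf 2 (new)  [load 21/23]
  5 → shelf 1  [load 14/23]
  2 → shelf 2  [load 23/23]
  8 → shelf 1  [load 22/23]
  9 → shelf 3 (new)  [load 9/23]
  7 → shelf 3  [load 16/23]
  6 → shelf 3  [load 22/23]
3 shelves opened.

3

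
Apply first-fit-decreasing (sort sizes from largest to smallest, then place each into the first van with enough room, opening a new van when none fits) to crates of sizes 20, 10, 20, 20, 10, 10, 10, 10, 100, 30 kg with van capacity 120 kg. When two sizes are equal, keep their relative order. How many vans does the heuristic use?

2

Sorted descending: 100, 30, 20, 20, 20, 10, 10, 10, 10, 10.
  100 → van 1 (new)  [load 100/120]
  30 → van 2 (new)  [load 30/120]
  20 → van 1  [load 120/120]
  20 → van 2  [load 50/120]
  20 → van 2  [load 70/120]
  10 → van 2  [load 80/120]
  10 → van 2  [load 90/120]
  10 → van 2  [load 100/120]
  10 → van 2  [load 110/120]
  10 → van 2  [load 120/120]
2 vans opened.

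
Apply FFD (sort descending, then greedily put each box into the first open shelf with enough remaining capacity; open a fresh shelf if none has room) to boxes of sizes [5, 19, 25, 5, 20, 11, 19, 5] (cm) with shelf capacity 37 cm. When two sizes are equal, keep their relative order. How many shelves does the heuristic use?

Sorted descending: 25, 20, 19, 19, 11, 5, 5, 5.
  25 → shelf 1 (new)  [load 25/37]
  20 → shelf 2 (new)  [load 20/37]
  19 → shelf 3 (new)  [load 19/37]
  19 → shelf 4 (new)  [load 19/37]
  11 → shelf 1  [load 36/37]
  5 → shelf 2  [load 25/37]
  5 → shelf 2  [load 30/37]
  5 → shelf 2  [load 35/37]
4 shelves opened.

4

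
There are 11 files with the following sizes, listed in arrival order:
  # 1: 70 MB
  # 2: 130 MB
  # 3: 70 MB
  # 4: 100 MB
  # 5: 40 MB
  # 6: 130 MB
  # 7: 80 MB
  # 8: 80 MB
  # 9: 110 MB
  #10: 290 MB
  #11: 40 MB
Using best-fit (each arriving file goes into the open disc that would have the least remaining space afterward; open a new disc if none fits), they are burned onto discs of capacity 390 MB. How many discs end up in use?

  70 → disc 1 (new)  [load 70/390]
  130 → disc 1  [load 200/390]
  70 → disc 1  [load 270/390]
  100 → disc 1  [load 370/390]
  40 → disc 2 (new)  [load 40/390]
  130 → disc 2  [load 170/390]
  80 → disc 2  [load 250/390]
  80 → disc 2  [load 330/390]
  110 → disc 3 (new)  [load 110/390]
  290 → disc 4 (new)  [load 290/390]
  40 → disc 2  [load 370/390]
4 discs opened.

4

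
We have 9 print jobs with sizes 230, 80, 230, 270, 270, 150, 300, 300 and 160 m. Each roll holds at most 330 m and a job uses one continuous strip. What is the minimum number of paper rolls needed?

Total = 300 + 300 + 270 + 270 + 230 + 230 + 160 + 150 + 80 = 1990 m.
Lower bound: ⌈1990/330⌉ = 7 paper rolls.
A packing using 7 paper rolls:
  roll 1: 300 = 300
  roll 2: 300 = 300
  roll 3: 270 = 270
  roll 4: 270 = 270
  roll 5: 230 + 80 = 310
  roll 6: 230 = 230
  roll 7: 160 + 150 = 310
This matches the lower bound, so 7 is optimal.

7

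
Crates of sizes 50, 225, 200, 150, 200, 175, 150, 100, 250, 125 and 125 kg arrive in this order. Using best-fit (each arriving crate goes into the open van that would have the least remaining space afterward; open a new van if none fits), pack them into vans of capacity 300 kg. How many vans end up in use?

  50 → van 1 (new)  [load 50/300]
  225 → van 1  [load 275/300]
  200 → van 2 (new)  [load 200/300]
  150 → van 3 (new)  [load 150/300]
  200 → van 4 (new)  [load 200/300]
  175 → van 5 (new)  [load 175/300]
  150 → van 3  [load 300/300]
  100 → van 2  [load 300/300]
  250 → van 6 (new)  [load 250/300]
  125 → van 5  [load 300/300]
  125 → van 7 (new)  [load 125/300]
7 vans opened.

7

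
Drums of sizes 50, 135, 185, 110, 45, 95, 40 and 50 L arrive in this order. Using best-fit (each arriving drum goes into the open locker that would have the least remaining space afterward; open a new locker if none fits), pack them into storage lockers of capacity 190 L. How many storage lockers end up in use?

4

  50 → locker 1 (new)  [load 50/190]
  135 → locker 1  [load 185/190]
  185 → locker 2 (new)  [load 185/190]
  110 → locker 3 (new)  [load 110/190]
  45 → locker 3  [load 155/190]
  95 → locker 4 (new)  [load 95/190]
  40 → locker 4  [load 135/190]
  50 → locker 4  [load 185/190]
4 storage lockers opened.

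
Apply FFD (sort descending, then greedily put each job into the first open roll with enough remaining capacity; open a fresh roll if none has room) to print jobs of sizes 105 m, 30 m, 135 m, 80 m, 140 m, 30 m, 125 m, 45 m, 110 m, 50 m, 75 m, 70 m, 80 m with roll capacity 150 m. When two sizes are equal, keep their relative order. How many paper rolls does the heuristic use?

8

Sorted descending: 140, 135, 125, 110, 105, 80, 80, 75, 70, 50, 45, 30, 30.
  140 → roll 1 (new)  [load 140/150]
  135 → roll 2 (new)  [load 135/150]
  125 → roll 3 (new)  [load 125/150]
  110 → roll 4 (new)  [load 110/150]
  105 → roll 5 (new)  [load 105/150]
  80 → roll 6 (new)  [load 80/150]
  80 → roll 7 (new)  [load 80/150]
  75 → roll 8 (new)  [load 75/150]
  70 → roll 6  [load 150/150]
  50 → roll 7  [load 130/150]
  45 → roll 5  [load 150/150]
  30 → roll 4  [load 140/150]
  30 → roll 8  [load 105/150]
8 paper rolls opened.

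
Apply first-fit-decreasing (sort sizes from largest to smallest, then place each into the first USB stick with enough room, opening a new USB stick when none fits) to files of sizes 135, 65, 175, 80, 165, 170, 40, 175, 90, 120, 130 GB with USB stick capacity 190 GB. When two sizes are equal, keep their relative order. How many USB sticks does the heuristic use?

Sorted descending: 175, 175, 170, 165, 135, 130, 120, 90, 80, 65, 40.
  175 → USB stick 1 (new)  [load 175/190]
  175 → USB stick 2 (new)  [load 175/190]
  170 → USB stick 3 (new)  [load 170/190]
  165 → USB stick 4 (new)  [load 165/190]
  135 → USB stick 5 (new)  [load 135/190]
  130 → USB stick 6 (new)  [load 130/190]
  120 → USB stick 7 (new)  [load 120/190]
  90 → USB stick 8 (new)  [load 90/190]
  80 → USB stick 8  [load 170/190]
  65 → USB stick 7  [load 185/190]
  40 → USB stick 5  [load 175/190]
8 USB sticks opened.

8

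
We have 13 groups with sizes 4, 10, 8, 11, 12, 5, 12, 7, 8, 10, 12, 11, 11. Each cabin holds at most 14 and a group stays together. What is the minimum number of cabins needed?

Total = 12 + 12 + 12 + 11 + 11 + 11 + 10 + 10 + 8 + 8 + 7 + 5 + 4 = 121.
Lower bound: ⌈121/14⌉ = 9 cabins.
Also, 10 groups each exceed 7, and no two of those can share a cabin, so at least 10 cabins are needed.
A packing using 11 cabins:
  cabin 1: 12 = 12
  cabin 2: 12 = 12
  cabin 3: 12 = 12
  cabin 4: 11 = 11
  cabin 5: 11 = 11
  cabin 6: 11 = 11
  cabin 7: 10 + 4 = 14
  cabin 8: 10 = 10
  cabin 9: 8 + 5 = 13
  cabin 10: 8 = 8
  cabin 11: 7 = 7
No arrangement into 10 cabins stays within capacity, so 11 is optimal.

11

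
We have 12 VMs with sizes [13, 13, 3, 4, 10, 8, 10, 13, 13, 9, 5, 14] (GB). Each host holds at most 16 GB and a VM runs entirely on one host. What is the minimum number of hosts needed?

Total = 14 + 13 + 13 + 13 + 13 + 10 + 10 + 9 + 8 + 5 + 4 + 3 = 115 GB.
Lower bound: ⌈115/16⌉ = 8 hosts.
A packing using 9 hosts:
  host 1: 14 = 14
  host 2: 13 + 3 = 16
  host 3: 13 = 13
  host 4: 13 = 13
  host 5: 13 = 13
  host 6: 10 + 5 = 15
  host 7: 10 + 4 = 14
  host 8: 9 = 9
  host 9: 8 = 8
No arrangement into 8 hosts stays within capacity, so 9 is optimal.

9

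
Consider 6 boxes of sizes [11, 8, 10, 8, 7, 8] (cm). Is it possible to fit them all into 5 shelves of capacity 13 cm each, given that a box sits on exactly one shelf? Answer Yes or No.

Total = 52 cm; ⌈52/13⌉ = 4.
6 boxes each exceed half the capacity and cannot share a shelf, forcing at least 6 shelves.
At least 6 shelves are required, but only 5 are allowed.

No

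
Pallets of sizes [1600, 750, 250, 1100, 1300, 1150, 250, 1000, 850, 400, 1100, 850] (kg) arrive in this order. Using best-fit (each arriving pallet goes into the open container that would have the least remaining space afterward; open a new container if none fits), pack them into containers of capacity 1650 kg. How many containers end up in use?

  1600 → container 1 (new)  [load 1600/1650]
  750 → container 2 (new)  [load 750/1650]
  250 → container 2  [load 1000/1650]
  1100 → container 3 (new)  [load 1100/1650]
  1300 → container 4 (new)  [load 1300/1650]
  1150 → container 5 (new)  [load 1150/1650]
  250 → container 4  [load 1550/1650]
  1000 → container 6 (new)  [load 1000/1650]
  850 → container 7 (new)  [load 850/1650]
  400 → container 5  [load 1550/1650]
  1100 → container 8 (new)  [load 1100/1650]
  850 → container 9 (new)  [load 850/1650]
9 containers opened.

9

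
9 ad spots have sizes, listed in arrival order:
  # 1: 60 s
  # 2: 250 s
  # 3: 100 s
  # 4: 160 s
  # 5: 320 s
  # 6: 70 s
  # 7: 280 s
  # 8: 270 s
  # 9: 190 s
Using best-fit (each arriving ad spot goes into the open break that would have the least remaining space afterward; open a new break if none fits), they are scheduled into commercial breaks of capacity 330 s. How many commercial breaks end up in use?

  60 → break 1 (new)  [load 60/330]
  250 → break 1  [load 310/330]
  100 → break 2 (new)  [load 100/330]
  160 → break 2  [load 260/330]
  320 → break 3 (new)  [load 320/330]
  70 → break 2  [load 330/330]
  280 → break 4 (new)  [load 280/330]
  270 → break 5 (new)  [load 270/330]
  190 → break 6 (new)  [load 190/330]
6 commercial breaks opened.

6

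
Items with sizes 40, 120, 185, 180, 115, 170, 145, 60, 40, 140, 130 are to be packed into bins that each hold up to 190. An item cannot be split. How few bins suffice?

8

Total = 185 + 180 + 170 + 145 + 140 + 130 + 120 + 115 + 60 + 40 + 40 = 1325.
Lower bound: ⌈1325/190⌉ = 7 bins.
Also, 8 items each exceed 95, and no two of those can share a bin, so at least 8 bins are needed.
A packing using 8 bins:
  bin 1: 185 = 185
  bin 2: 180 = 180
  bin 3: 170 = 170
  bin 4: 145 + 40 = 185
  bin 5: 140 + 40 = 180
  bin 6: 130 + 60 = 190
  bin 7: 120 = 120
  bin 8: 115 = 115
This matches the lower bound, so 8 is optimal.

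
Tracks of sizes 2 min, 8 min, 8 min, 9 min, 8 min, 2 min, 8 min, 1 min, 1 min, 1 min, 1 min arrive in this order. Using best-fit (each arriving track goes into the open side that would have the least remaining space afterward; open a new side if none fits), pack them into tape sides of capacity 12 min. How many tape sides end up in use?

5

  2 → side 1 (new)  [load 2/12]
  8 → side 1  [load 10/12]
  8 → side 2 (new)  [load 8/12]
  9 → side 3 (new)  [load 9/12]
  8 → side 4 (new)  [load 8/12]
  2 → side 1  [load 12/12]
  8 → side 5 (new)  [load 8/12]
  1 → side 3  [load 10/12]
  1 → side 3  [load 11/12]
  1 → side 3  [load 12/12]
  1 → side 2  [load 9/12]
5 tape sides opened.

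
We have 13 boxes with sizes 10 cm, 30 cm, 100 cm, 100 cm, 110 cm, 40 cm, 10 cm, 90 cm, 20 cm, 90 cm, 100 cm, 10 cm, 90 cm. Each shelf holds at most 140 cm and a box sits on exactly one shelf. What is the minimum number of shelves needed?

Total = 110 + 100 + 100 + 100 + 90 + 90 + 90 + 40 + 30 + 20 + 10 + 10 + 10 = 800 cm.
Lower bound: ⌈800/140⌉ = 6 shelves.
Also, 7 boxes each exceed 70 cm, and no two of those can share a shelf, so at least 7 shelves are needed.
A packing using 7 shelves:
  shelf 1: 110 + 30 = 140
  shelf 2: 100 + 40 = 140
  shelf 3: 100 + 20 + 10 + 10 = 140
  shelf 4: 100 + 10 = 110
  shelf 5: 90 = 90
  shelf 6: 90 = 90
  shelf 7: 90 = 90
This matches the lower bound, so 7 is optimal.

7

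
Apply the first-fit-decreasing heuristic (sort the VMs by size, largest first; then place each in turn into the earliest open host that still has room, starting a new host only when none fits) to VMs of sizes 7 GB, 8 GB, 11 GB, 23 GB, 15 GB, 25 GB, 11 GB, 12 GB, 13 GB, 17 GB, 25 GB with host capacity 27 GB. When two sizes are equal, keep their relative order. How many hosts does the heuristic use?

7

Sorted descending: 25, 25, 23, 17, 15, 13, 12, 11, 11, 8, 7.
  25 → host 1 (new)  [load 25/27]
  25 → host 2 (new)  [load 25/27]
  23 → host 3 (new)  [load 23/27]
  17 → host 4 (new)  [load 17/27]
  15 → host 5 (new)  [load 15/27]
  13 → host 6 (new)  [load 13/27]
  12 → host 5  [load 27/27]
  11 → host 6  [load 24/27]
  11 → host 7 (new)  [load 11/27]
  8 → host 4  [load 25/27]
  7 → host 7  [load 18/27]
7 hosts opened.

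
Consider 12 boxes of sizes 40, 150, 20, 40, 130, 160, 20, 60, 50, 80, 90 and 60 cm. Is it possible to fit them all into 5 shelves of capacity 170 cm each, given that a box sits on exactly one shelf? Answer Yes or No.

No

Total = 900 cm; ⌈900/170⌉ = 6.
At least 6 shelves are required, but only 5 are allowed.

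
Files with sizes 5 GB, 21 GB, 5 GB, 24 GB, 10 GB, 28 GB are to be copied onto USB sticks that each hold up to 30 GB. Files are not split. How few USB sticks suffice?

4

Total = 28 + 24 + 21 + 10 + 5 + 5 = 93 GB.
Lower bound: ⌈93/30⌉ = 4 USB sticks.
A packing using 4 USB sticks:
  USB stick 1: 28 = 28
  USB stick 2: 24 + 5 = 29
  USB stick 3: 21 + 5 = 26
  USB stick 4: 10 = 10
This matches the lower bound, so 4 is optimal.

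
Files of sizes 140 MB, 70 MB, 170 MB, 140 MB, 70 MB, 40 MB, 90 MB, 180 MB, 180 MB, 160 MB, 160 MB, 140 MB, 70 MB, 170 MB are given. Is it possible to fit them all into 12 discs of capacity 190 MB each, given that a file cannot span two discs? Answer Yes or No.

Yes

A valid assignment using 11 discs:
  disc 1: 180 = 180
  disc 2: 180 = 180
  disc 3: 170 = 170
  disc 4: 170 = 170
  disc 5: 160 = 160
  disc 6: 160 = 160
  disc 7: 140 + 40 = 180
  disc 8: 140 = 140
  disc 9: 140 = 140
  disc 10: 90 + 70 = 160
  disc 11: 70 + 70 = 140
That uses only 11 ≤ 12, so 12 discs are enough.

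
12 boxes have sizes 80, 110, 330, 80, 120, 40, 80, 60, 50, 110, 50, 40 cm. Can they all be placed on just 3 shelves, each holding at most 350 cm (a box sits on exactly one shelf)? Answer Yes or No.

No

Total = 1150 cm; ⌈1150/350⌉ = 4.
At least 4 shelves are required, but only 3 are allowed.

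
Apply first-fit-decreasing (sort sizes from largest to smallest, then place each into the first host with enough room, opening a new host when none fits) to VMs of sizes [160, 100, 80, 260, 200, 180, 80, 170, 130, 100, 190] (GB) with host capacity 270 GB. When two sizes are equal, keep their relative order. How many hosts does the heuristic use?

7

Sorted descending: 260, 200, 190, 180, 170, 160, 130, 100, 100, 80, 80.
  260 → host 1 (new)  [load 260/270]
  200 → host 2 (new)  [load 200/270]
  190 → host 3 (new)  [load 190/270]
  180 → host 4 (new)  [load 180/270]
  170 → host 5 (new)  [load 170/270]
  160 → host 6 (new)  [load 160/270]
  130 → host 7 (new)  [load 130/270]
  100 → host 5  [load 270/270]
  100 → host 6  [load 260/270]
  80 → host 3  [load 270/270]
  80 → host 4  [load 260/270]
7 hosts opened.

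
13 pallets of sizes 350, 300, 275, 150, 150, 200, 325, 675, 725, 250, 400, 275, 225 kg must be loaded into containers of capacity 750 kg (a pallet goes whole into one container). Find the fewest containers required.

6

Total = 725 + 675 + 400 + 350 + 325 + 300 + 275 + 275 + 250 + 225 + 200 + 150 + 150 = 4300 kg.
Lower bound: ⌈4300/750⌉ = 6 containers.
A packing using 6 containers:
  container 1: 725 = 725
  container 2: 675 = 675
  container 3: 400 + 350 = 750
  container 4: 325 + 275 + 150 = 750
  container 5: 300 + 275 + 150 = 725
  container 6: 250 + 225 + 200 = 675
This matches the lower bound, so 6 is optimal.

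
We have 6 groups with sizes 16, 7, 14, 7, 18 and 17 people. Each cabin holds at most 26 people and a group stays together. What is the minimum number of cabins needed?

Total = 18 + 17 + 16 + 14 + 7 + 7 = 79 people.
Lower bound: ⌈79/26⌉ = 4 cabins.
A packing using 4 cabins:
  cabin 1: 18 + 7 = 25
  cabin 2: 17 + 7 = 24
  cabin 3: 16 = 16
  cabin 4: 14 = 14
This matches the lower bound, so 4 is optimal.

4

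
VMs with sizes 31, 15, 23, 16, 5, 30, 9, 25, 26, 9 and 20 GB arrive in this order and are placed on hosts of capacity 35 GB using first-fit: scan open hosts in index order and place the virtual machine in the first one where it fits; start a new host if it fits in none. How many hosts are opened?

7

  31 → host 1 (new)  [load 31/35]
  15 → host 2 (new)  [load 15/35]
  23 → host 3 (new)  [load 23/35]
  16 → host 2  [load 31/35]
  5 → host 3  [load 28/35]
  30 → host 4 (new)  [load 30/35]
  9 → host 5 (new)  [load 9/35]
  25 → host 5  [load 34/35]
  26 → host 6 (new)  [load 26/35]
  9 → host 6  [load 35/35]
  20 → host 7 (new)  [load 20/35]
7 hosts opened.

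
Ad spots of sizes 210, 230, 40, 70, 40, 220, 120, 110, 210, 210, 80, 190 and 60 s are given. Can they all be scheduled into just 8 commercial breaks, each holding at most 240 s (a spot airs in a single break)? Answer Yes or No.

A valid assignment using 8 commercial breaks:
  break 1: 230 = 230
  break 2: 220 = 220
  break 3: 210 = 210
  break 4: 210 = 210
  break 5: 210 = 210
  break 6: 190 + 40 = 230
  break 7: 120 + 80 + 40 = 240
  break 8: 110 + 70 + 60 = 240
Every load is within 240 s, so 8 commercial breaks suffice.

Yes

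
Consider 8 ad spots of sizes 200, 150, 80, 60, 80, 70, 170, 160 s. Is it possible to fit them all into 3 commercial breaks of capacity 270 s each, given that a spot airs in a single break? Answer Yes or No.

No

Total = 970 s; ⌈970/270⌉ = 4.
At least 4 commercial breaks are required, but only 3 are allowed.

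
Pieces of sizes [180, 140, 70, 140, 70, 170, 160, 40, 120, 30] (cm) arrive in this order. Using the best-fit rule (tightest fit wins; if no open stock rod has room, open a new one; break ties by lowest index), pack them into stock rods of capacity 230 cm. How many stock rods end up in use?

6

  180 → stock rod 1 (new)  [load 180/230]
  140 → stock rod 2 (new)  [load 140/230]
  70 → stock rod 2  [load 210/230]
  140 → stock rod 3 (new)  [load 140/230]
  70 → stock rod 3  [load 210/230]
  170 → stock rod 4 (new)  [load 170/230]
  160 → stock rod 5 (new)  [load 160/230]
  40 → stock rod 1  [load 220/230]
  120 → stock rod 6 (new)  [load 120/230]
  30 → stock rod 4  [load 200/230]
6 stock rods opened.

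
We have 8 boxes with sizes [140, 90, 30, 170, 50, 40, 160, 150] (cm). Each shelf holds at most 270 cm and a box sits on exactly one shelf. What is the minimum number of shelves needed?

4

Total = 170 + 160 + 150 + 140 + 90 + 50 + 40 + 30 = 830 cm.
Lower bound: ⌈830/270⌉ = 4 shelves.
A packing using 4 shelves:
  shelf 1: 170 + 90 = 260
  shelf 2: 160 + 50 + 40 = 250
  shelf 3: 150 + 30 = 180
  shelf 4: 140 = 140
This matches the lower bound, so 4 is optimal.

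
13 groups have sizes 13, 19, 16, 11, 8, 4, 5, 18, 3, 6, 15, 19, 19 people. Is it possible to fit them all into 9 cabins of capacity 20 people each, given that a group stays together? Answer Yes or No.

Yes

A valid assignment using 9 cabins:
  cabin 1: 19 = 19
  cabin 2: 19 = 19
  cabin 3: 19 = 19
  cabin 4: 18 = 18
  cabin 5: 16 + 4 = 20
  cabin 6: 15 + 5 = 20
  cabin 7: 13 + 6 = 19
  cabin 8: 11 + 8 = 19
  cabin 9: 3 = 3
Every load is within 20 people, so 9 cabins suffice.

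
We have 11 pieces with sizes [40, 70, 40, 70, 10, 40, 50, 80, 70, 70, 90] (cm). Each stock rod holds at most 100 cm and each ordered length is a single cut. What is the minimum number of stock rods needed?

8

Total = 90 + 80 + 70 + 70 + 70 + 70 + 50 + 40 + 40 + 40 + 10 = 630 cm.
Lower bound: ⌈630/100⌉ = 7 stock rods.
A packing using 8 stock rods:
  stock rod 1: 90 + 10 = 100
  stock rod 2: 80 = 80
  stock rod 3: 70 = 70
  stock rod 4: 70 = 70
  stock rod 5: 70 = 70
  stock rod 6: 70 = 70
  stock rod 7: 50 + 40 = 90
  stock rod 8: 40 + 40 = 80
No arrangement into 7 stock rods stays within capacity, so 8 is optimal.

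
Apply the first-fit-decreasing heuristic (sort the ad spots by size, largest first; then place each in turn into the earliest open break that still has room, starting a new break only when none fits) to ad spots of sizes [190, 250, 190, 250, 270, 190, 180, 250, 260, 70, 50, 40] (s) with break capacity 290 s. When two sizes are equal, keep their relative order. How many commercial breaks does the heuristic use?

9

Sorted descending: 270, 260, 250, 250, 250, 190, 190, 190, 180, 70, 50, 40.
  270 → break 1 (new)  [load 270/290]
  260 → break 2 (new)  [load 260/290]
  250 → break 3 (new)  [load 250/290]
  250 → break 4 (new)  [load 250/290]
  250 → break 5 (new)  [load 250/290]
  190 → break 6 (new)  [load 190/290]
  190 → break 7 (new)  [load 190/290]
  190 → break 8 (new)  [load 190/290]
  180 → break 9 (new)  [load 180/290]
  70 → break 6  [load 260/290]
  50 → break 7  [load 240/290]
  40 → break 3  [load 290/290]
9 commercial breaks opened.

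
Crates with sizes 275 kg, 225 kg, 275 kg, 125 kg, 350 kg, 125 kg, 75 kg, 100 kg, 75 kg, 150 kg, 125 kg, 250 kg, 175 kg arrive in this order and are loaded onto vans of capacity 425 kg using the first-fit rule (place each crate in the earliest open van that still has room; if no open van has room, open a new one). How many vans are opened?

6

  275 → van 1 (new)  [load 275/425]
  225 → van 2 (new)  [load 225/425]
  275 → van 3 (new)  [load 275/425]
  125 → van 1  [load 400/425]
  350 → van 4 (new)  [load 350/425]
  125 → van 2  [load 350/425]
  75 → van 2  [load 425/425]
  100 → van 3  [load 375/425]
  75 → van 4  [load 425/425]
  150 → van 5 (new)  [load 150/425]
  125 → van 5  [load 275/425]
  250 → van 6 (new)  [load 250/425]
  175 → van 6  [load 425/425]
6 vans opened.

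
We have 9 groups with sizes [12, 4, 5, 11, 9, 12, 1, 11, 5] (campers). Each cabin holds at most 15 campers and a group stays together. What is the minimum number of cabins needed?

6

Total = 12 + 12 + 11 + 11 + 9 + 5 + 5 + 4 + 1 = 70 campers.
Lower bound: ⌈70/15⌉ = 5 cabins.
A packing using 6 cabins:
  cabin 1: 12 + 1 = 13
  cabin 2: 12 = 12
  cabin 3: 11 + 4 = 15
  cabin 4: 11 = 11
  cabin 5: 9 + 5 = 14
  cabin 6: 5 = 5
No arrangement into 5 cabins stays within capacity, so 6 is optimal.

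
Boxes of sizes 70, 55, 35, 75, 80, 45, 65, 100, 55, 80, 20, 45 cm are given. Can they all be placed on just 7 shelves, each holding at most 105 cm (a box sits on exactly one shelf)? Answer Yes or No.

Total = 725 cm; ⌈725/105⌉ = 7.
8 boxes each exceed half the capacity and cannot share a shelf, forcing at least 8 shelves.
At least 8 shelves are required, but only 7 are allowed.

No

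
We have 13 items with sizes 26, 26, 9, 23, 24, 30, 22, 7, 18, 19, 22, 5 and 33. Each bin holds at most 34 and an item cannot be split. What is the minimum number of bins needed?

10

Total = 33 + 30 + 26 + 26 + 24 + 23 + 22 + 22 + 19 + 18 + 9 + 7 + 5 = 264.
Lower bound: ⌈264/34⌉ = 8 bins.
Also, 10 items each exceed 17, and no two of those can share a bin, so at least 10 bins are needed.
A packing using 10 bins:
  bin 1: 33 = 33
  bin 2: 30 = 30
  bin 3: 26 + 7 = 33
  bin 4: 26 + 5 = 31
  bin 5: 24 + 9 = 33
  bin 6: 23 = 23
  bin 7: 22 = 22
  bin 8: 22 = 22
  bin 9: 19 = 19
  bin 10: 18 = 18
This matches the lower bound, so 10 is optimal.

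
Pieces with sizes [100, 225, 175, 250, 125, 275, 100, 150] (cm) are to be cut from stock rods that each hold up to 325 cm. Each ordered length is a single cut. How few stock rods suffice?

5

Total = 275 + 250 + 225 + 175 + 150 + 125 + 100 + 100 = 1400 cm.
Lower bound: ⌈1400/325⌉ = 5 stock rods.
A packing using 5 stock rods:
  stock rod 1: 275 = 275
  stock rod 2: 250 = 250
  stock rod 3: 225 + 100 = 325
  stock rod 4: 175 + 150 = 325
  stock rod 5: 125 + 100 = 225
This matches the lower bound, so 5 is optimal.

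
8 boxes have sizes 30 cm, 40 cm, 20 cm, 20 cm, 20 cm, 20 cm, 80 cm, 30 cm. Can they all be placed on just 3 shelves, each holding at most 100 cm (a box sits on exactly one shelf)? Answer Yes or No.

A valid assignment using 3 shelves:
  shelf 1: 80 + 20 = 100
  shelf 2: 40 + 30 + 30 = 100
  shelf 3: 20 + 20 + 20 = 60
Every load is within 100 cm, so 3 shelves suffice.

Yes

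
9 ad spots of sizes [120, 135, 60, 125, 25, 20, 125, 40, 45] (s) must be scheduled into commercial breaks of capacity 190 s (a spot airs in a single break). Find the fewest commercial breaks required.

Total = 135 + 125 + 125 + 120 + 60 + 45 + 40 + 25 + 20 = 695 s.
Lower bound: ⌈695/190⌉ = 4 commercial breaks.
A packing using 4 commercial breaks:
  break 1: 135 + 45 = 180
  break 2: 125 + 60 = 185
  break 3: 125 + 40 + 25 = 190
  break 4: 120 + 20 = 140
This matches the lower bound, so 4 is optimal.

4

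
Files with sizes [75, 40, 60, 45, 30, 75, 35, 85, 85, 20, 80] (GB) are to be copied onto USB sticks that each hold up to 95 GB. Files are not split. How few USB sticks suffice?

Total = 85 + 85 + 80 + 75 + 75 + 60 + 45 + 40 + 35 + 30 + 20 = 630 GB.
Lower bound: ⌈630/95⌉ = 7 USB sticks.
A packing using 8 USB sticks:
  USB stick 1: 85 = 85
  USB stick 2: 85 = 85
  USB stick 3: 80 = 80
  USB stick 4: 75 + 20 = 95
  USB stick 5: 75 = 75
  USB stick 6: 60 + 35 = 95
  USB stick 7: 45 + 40 = 85
  USB stick 8: 30 = 30
No arrangement into 7 USB sticks stays within capacity, so 8 is optimal.

8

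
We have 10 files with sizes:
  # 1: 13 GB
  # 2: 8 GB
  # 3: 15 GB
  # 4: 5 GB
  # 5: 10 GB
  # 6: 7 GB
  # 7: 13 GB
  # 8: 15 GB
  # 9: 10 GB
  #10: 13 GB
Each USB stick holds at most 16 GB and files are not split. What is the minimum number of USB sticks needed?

Total = 15 + 15 + 13 + 13 + 13 + 10 + 10 + 8 + 7 + 5 = 109 GB.
Lower bound: ⌈109/16⌉ = 7 USB sticks.
A packing using 8 USB sticks:
  USB stick 1: 15 = 15
  USB stick 2: 15 = 15
  USB stick 3: 13 = 13
  USB stick 4: 13 = 13
  USB stick 5: 13 = 13
  USB stick 6: 10 + 5 = 15
  USB stick 7: 10 = 10
  USB stick 8: 8 + 7 = 15
No arrangement into 7 USB sticks stays within capacity, so 8 is optimal.

8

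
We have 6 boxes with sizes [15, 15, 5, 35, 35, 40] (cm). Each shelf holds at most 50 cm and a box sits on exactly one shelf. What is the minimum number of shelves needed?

Total = 40 + 35 + 35 + 15 + 15 + 5 = 145 cm.
Lower bound: ⌈145/50⌉ = 3 shelves.
A packing using 3 shelves:
  shelf 1: 40 + 5 = 45
  shelf 2: 35 + 15 = 50
  shelf 3: 35 + 15 = 50
This matches the lower bound, so 3 is optimal.

3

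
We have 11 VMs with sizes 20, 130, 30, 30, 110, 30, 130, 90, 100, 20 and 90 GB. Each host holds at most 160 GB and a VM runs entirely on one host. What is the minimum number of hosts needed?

6

Total = 130 + 130 + 110 + 100 + 90 + 90 + 30 + 30 + 30 + 20 + 20 = 780 GB.
Lower bound: ⌈780/160⌉ = 5 hosts.
Also, 6 VMs each exceed 80 GB, and no two of those can share a host, so at least 6 hosts are needed.
A packing using 6 hosts:
  host 1: 130 + 30 = 160
  host 2: 130 + 30 = 160
  host 3: 110 + 30 + 20 = 160
  host 4: 100 + 20 = 120
  host 5: 90 = 90
  host 6: 90 = 90
This matches the lower bound, so 6 is optimal.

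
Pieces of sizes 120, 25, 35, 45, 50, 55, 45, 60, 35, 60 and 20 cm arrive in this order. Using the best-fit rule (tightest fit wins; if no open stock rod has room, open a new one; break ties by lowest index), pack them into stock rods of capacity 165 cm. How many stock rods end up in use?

  120 → stock rod 1 (new)  [load 120/165]
  25 → stock rod 1  [load 145/165]
  35 → stock rod 2 (new)  [load 35/165]
  45 → stock rod 2  [load 80/165]
  50 → stock rod 2  [load 130/165]
  55 → stock rod 3 (new)  [load 55/165]
  45 → stock rod 3  [load 100/165]
  60 → stock rod 3  [load 160/165]
  35 → stock rod 2  [load 165/165]
  60 → stock rod 4 (new)  [load 60/165]
  20 → stock rod 1  [load 165/165]
4 stock rods opened.

4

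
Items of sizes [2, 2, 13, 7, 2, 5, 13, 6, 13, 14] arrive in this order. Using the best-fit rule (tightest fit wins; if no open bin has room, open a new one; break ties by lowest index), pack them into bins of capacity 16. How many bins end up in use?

6

  2 → bin 1 (new)  [load 2/16]
  2 → bin 1  [load 4/16]
  13 → bin 2 (new)  [load 13/16]
  7 → bin 1  [load 11/16]
  2 → bin 2  [load 15/16]
  5 → bin 1  [load 16/16]
  13 → bin 3 (new)  [load 13/16]
  6 → bin 4 (new)  [load 6/16]
  13 → bin 5 (new)  [load 13/16]
  14 → bin 6 (new)  [load 14/16]
6 bins opened.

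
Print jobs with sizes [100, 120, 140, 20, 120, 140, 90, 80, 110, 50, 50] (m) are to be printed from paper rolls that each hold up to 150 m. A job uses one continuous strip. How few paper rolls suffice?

Total = 140 + 140 + 120 + 120 + 110 + 100 + 90 + 80 + 50 + 50 + 20 = 1020 m.
Lower bound: ⌈1020/150⌉ = 7 paper rolls.
Also, 8 print jobs each exceed 75 m, and no two of those can share a roll, so at least 8 paper rolls are needed.
A packing using 8 paper rolls:
  roll 1: 140 = 140
  roll 2: 140 = 140
  roll 3: 120 + 20 = 140
  roll 4: 120 = 120
  roll 5: 110 = 110
  roll 6: 100 + 50 = 150
  roll 7: 90 + 50 = 140
  roll 8: 80 = 80
This matches the lower bound, so 8 is optimal.

8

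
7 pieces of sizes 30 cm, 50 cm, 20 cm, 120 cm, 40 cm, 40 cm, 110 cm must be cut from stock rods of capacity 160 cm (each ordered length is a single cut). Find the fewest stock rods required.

Total = 120 + 110 + 50 + 40 + 40 + 30 + 20 = 410 cm.
Lower bound: ⌈410/160⌉ = 3 stock rods.
A packing using 3 stock rods:
  stock rod 1: 120 + 40 = 160
  stock rod 2: 110 + 50 = 160
  stock rod 3: 40 + 30 + 20 = 90
This matches the lower bound, so 3 is optimal.

3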